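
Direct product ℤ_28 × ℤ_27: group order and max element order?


|ℤ_28 × ℤ_27| = 28 × 27 = 756
Max element order = lcm(28,27) = 756
Cyclic? Yes (gcd=1)

|ℤ_28×ℤ_27| = 756, max element order = 756


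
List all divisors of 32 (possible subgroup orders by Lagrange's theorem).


Lagrange's theorem: |H| divides |G|
|G| = 32
Divisors of 32: 1, 2, 4, 8, 16, 32

Possible subgroup orders: {1, 2, 4, 8, 16, 32}


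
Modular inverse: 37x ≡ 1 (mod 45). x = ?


Use the extended Euclidean algorithm to write 1 = 37·s + 45·t; then s mod 45 is the inverse.
Euclidean algorithm:
  37 = 0·45 + 37
  45 = 1·37 + 8
  37 = 4·8 + 5
  8 = 1·5 + 3
  5 = 1·3 + 2
  3 = 1·2 + 1
  2 = 2·1 + 0
gcd(37,45) = 1
Back-substitution gives: 37·(-17) + 45·(14) = 1
So 37⁻¹ ≡ -17 ≡ 28 (mod 45)
Check: 37 × 28 = 1036 ≡ 1 (mod 45) ✓

37⁻¹ ≡ 28 (mod 45)


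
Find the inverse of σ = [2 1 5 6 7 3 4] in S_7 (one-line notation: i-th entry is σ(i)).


To find σ⁻¹, swap domain and range:
σ(1) = 2 → σ⁻¹(2) = 1
σ(2) = 1 → σ⁻¹(1) = 2
σ(3) = 5 → σ⁻¹(5) = 3
σ(4) = 6 → σ⁻¹(6) = 4
σ(5) = 7 → σ⁻¹(7) = 5
σ(6) = 3 → σ⁻¹(3) = 6
σ(7) = 4 → σ⁻¹(4) = 7

σ⁻¹ = [2 1 6 7 3 4 5]


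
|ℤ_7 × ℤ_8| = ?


|A × B| = |A| · |B|
|ℤ_7 × ℤ_8| = 7 × 8 = 56

|ℤ_7 × ℤ_8| = 56


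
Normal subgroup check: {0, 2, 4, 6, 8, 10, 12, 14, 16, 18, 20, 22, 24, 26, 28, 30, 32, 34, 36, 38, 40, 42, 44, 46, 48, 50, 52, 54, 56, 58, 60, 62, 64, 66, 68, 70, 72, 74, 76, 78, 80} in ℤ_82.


H = {0, 2, 4, 6, 8, 10, 12, 14, 16, 18, 20, 22, 24, 26, 28, 30, 32, 34, 36, 38, 40, 42, 44, 46, 48, 50, 52, 54, 56, 58, 60, 62, 64, 66, 68, 70, 72, 74, 76, 78, 80} in ℤ_82
ℤ_82 is abelian; every subgroup of an abelian group is normal

Yes, normal subgroup


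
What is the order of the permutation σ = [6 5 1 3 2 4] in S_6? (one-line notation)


Cycle decomposition: (1 6 4 3) (2 5)
Cycle lengths: 4, 2
Order = lcm(4, 2) = 4

ord(σ) = 4


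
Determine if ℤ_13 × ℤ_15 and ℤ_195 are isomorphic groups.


Comparing ℤ_13 × ℤ_15 and ℤ_195:
gcd(13,15) = 1, so ℤ_13 × ℤ_15 ≅ ℤ_195 (CRT)

Yes, ℤ_13 × ℤ_15 ≅ ℤ_195


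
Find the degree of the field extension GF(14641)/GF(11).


GF(14641) = GF(11^4), so the extension degree is 4

[GF(14641)/GF(11)] = 4


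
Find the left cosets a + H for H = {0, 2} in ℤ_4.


H = {0, 2}, |H| = 2
Number of cosets = |G|/|H| = 4/2 = 2
0 + H = {0, 2}
1 + H = {1, 3}

Cosets: 0+H={0,2}; 1+H={1,3}


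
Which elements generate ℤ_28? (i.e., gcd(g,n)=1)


g generates ℤ_n iff gcd(g,n) = 1
Prime factors of 28: 2, 7
Generators are g ∈ {1,...,27} not divisible by any of these primes.
Generators: {1, 3, 5, 9, 11, 13, 15, 17, 19, 23, 25, 27}
Number of generators = φ(28) = 12

Generators of ℤ_28 = {1, 3, 5, 9, 11, 13, 15, 17, 19, 23, 25, 27}


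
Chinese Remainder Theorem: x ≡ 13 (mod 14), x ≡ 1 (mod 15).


m₁ = 14, m₂ = 15, gcd = 1, so CRT applies. M = m₁·m₂ = 210
Let M₁ = M/m₁ = 15, M₂ = M/m₂ = 14
Find y₁ ≡ M₁⁻¹ (mod m₁): 15⁻¹ ≡ 1 (mod 14)
Find y₂ ≡ M₂⁻¹ (mod m₂): 14⁻¹ ≡ 14 (mod 15)
x = a₁·M₁·y₁ + a₂·M₂·y₂ = 13·15·1 + 1·14·14 = 391
Reduce mod 210: x ≡ 181
Check: 181 mod 14 = 13 ✓, 181 mod 15 = 1 ✓

x ≡ 181 (mod 210)


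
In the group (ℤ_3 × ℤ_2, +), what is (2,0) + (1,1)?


Operation: componentwise addition mod (3, 2)
(2,0) + (1,1) = ((a₁+b₁) mod 3, (a₂+b₂) mod 2) with a = (2,0), b = (1,1)

(2,0) + (1,1) = (0,1)


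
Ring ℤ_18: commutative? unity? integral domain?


ℤ_18 is a commutative ring with unity 1; 18 = 2×9 is composite, so 2·9 ≡ 0 gives zero divisors (not an integral domain)
Commutative: Yes
Integral domain: No
Has unity: Yes

ℤ_18: Commutative=Yes, Unity=Yes


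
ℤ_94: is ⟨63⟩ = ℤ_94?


g generates ℤ_n iff gcd(g, n) = 1
gcd(63, 94) = 1
Since gcd = 1, 63 is a generator.

Yes, 63 generates ℤ_94


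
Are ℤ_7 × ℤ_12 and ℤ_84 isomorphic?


Comparing ℤ_7 × ℤ_12 and ℤ_84:
gcd(7,12) = 1, so ℤ_7 × ℤ_12 ≅ ℤ_84 (CRT)

Yes, ℤ_7 × ℤ_12 ≅ ℤ_84


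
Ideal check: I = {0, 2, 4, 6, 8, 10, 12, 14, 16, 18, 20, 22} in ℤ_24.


Check ideal conditions for I = {0, 2, 4, 6, 8, 10, 12, 14, 16, 18, 20, 22} in ℤ_24:
(1) I is an additive subgroup? Yes
(2) For r ∈ ℤ_24 and a ∈ I: r·a ∈ I? Yes

Yes, I is an ideal of ℤ_24


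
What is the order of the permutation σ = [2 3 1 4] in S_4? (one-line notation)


Cycle decomposition: (1 2 3)
Cycle lengths: 3
Order = lcm(3) = 3

ord(σ) = 3


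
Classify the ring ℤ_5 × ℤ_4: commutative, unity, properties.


Direct product ring; commutative with unity (1,1); but (1,0)·(0,1) = (0,0) gives zero divisors, so not an integral domain
Commutative: Yes
Integral domain: No
Has unity: Yes

ℤ_5 × ℤ_4: Commutative=Yes, Unity=Yes


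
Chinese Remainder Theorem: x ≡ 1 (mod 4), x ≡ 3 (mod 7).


m₁ = 4, m₂ = 7, gcd = 1, so CRT applies. M = m₁·m₂ = 28
Let M₁ = M/m₁ = 7, M₂ = M/m₂ = 4
Find y₁ ≡ M₁⁻¹ (mod m₁): 7⁻¹ ≡ 3 (mod 4)
Find y₂ ≡ M₂⁻¹ (mod m₂): 4⁻¹ ≡ 2 (mod 7)
x = a₁·M₁·y₁ + a₂·M₂·y₂ = 1·7·3 + 3·4·2 = 45
Reduce mod 28: x ≡ 17
Check: 17 mod 4 = 1 ✓, 17 mod 7 = 3 ✓

x ≡ 17 (mod 28)


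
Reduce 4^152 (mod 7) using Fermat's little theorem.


Fermat's little theorem: if p is prime and gcd(a,p)=1, then a^(p-1) ≡ 1 (mod p)
p = 7 is prime, gcd(4,7) = 1
Reduce exponent: 152 mod 6 = 2
So 4^152 ≡ 4^2 (mod 7)
4^2 mod 7 = 2

4^152 ≡ 2 (mod 7)


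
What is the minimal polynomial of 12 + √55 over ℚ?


Let α = 12 + √55. Then α - 12 = √55, so (α - 12)² = 55, giving α² - 24α + 89 = 0. Degree 2 and α ∉ ℚ, so this is the minimal polynomial.

Minimal polynomial: x² - 24x + 89


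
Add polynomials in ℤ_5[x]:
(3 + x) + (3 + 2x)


Add coefficients mod 5:
x^0: 3 + 3 = 1 (mod 5)
x^1: 1 + 2 = 3 (mod 5)
Result: 1 + 3x

f + g = 1 + 3x


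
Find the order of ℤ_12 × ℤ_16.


|A × B| = |A| · |B|
|ℤ_12 × ℤ_16| = 12 × 16 = 192

|ℤ_12 × ℤ_16| = 192


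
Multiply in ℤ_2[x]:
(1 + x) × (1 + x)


Expand and collect like terms; reduce coefficients mod 2:
x^0: 1·1 = 1 ≡ 1 (mod 2)
x^1: 1·1 + 1·1 = 2 ≡ 0 (mod 2)
x^2: 1·1 = 1 ≡ 1 (mod 2)
Result: 1 + x^2

f · g = 1 + x^2


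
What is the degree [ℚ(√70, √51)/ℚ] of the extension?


[ℚ(√70,√51):ℚ] = [ℚ(√70,√51):ℚ(√70)]·[ℚ(√70):ℚ] = 2·2 = 4

[ℚ(√70, √51)/ℚ] = 4


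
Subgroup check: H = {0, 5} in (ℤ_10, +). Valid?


Subgroup test for H = {0, 5} in (ℤ_10, +):
(1) 0 ∈ H? Yes
(2) Closure: for all a,b ∈ H, (a+b) mod 10 ∈ H? Yes
(3) Inverses: for all a ∈ H, -a mod 10 ∈ H? Yes

Yes, H is a subgroup of ℤ_10


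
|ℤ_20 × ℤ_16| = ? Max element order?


|ℤ_20 × ℤ_16| = 20 × 16 = 320
Max element order = lcm(20,16) = 80
Cyclic? No (gcd=4)

|ℤ_20×ℤ_16| = 320, max element order = 80


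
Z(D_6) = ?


Z(G) = {g ∈ G | gx = xg for all x ∈ G}
For even n, Z(D_n) = {e, r^(n/2)}: the 180° rotation r^3 commutes with every reflection and rotation

Z(D_6) = {e, r^3}


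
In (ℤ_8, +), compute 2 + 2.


Operation: addition mod 8
2 + 2 = (a + b) mod 8 with a = 2, b = 2

2 + 2 = 4


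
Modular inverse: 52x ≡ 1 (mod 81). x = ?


Use the extended Euclidean algorithm to write 1 = 52·s + 81·t; then s mod 81 is the inverse.
Euclidean algorithm:
  52 = 0·81 + 52
  81 = 1·52 + 29
  52 = 1·29 + 23
  29 = 1·23 + 6
  23 = 3·6 + 5
  6 = 1·5 + 1
  5 = 5·1 + 0
gcd(52,81) = 1
Back-substitution gives: 52·(-14) + 81·(9) = 1
So 52⁻¹ ≡ -14 ≡ 67 (mod 81)
Check: 52 × 67 = 3484 ≡ 1 (mod 81) ✓

52⁻¹ ≡ 67 (mod 81)


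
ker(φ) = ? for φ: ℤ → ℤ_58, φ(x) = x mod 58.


Kernel = preimage of identity
ker(φ) = {x ∈ ℤ : x ≡ 0 (mod 58)} = 58ℤ = {0, ±58, ±116, ...}

ker(φ) = 58ℤ


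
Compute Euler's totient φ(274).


Factor n: 274 = 2 × 137
φ(n) = n · ∏(1 - 1/p) over distinct primes p | n
φ(274) = 274 · (1 - 1/2) · (1 - 1/137) = 136

φ(274) = 136


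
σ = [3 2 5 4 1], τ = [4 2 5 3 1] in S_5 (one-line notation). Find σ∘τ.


σ∘τ: apply τ first, then σ
1 →τ 4 →σ 4
2 →τ 2 →σ 2
3 →τ 5 →σ 1
4 →τ 3 →σ 5
5 →τ 1 →σ 3

σ∘τ = [4 2 1 5 3]


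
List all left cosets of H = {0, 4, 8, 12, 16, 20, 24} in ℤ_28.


H = {0, 4, 8, 12, 16, 20, 24}, |H| = 7
Number of cosets = |G|/|H| = 28/7 = 4
0 + H = {0, 4, 8, 12, 16, 20, 24}
1 + H = {1, 5, 9, 13, 17, 21, 25}
2 + H = {2, 6, 10, 14, 18, 22, 26}
3 + H = {3, 7, 11, 15, 19, 23, 27}

Cosets: 0+H={0,4,8,12,16,20,24}; 1+H={1,5,9,13,17,21,25}; 2+H={2,6,10,14,18,22,26}; 3+H={3,7,11,15,19,23,27}


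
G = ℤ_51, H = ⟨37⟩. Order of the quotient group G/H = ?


|⟨37⟩| = n / gcd(37, 51) = 51 / 1 = 51
H is normal (ℤ_51 is abelian).
|G/H| = |G| / |H| = 51 / 51 = 1

|G/H| = 1


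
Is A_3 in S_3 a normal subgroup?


H = A_3 in S_3
A_3 has index 2 in S_3, and every subgroup of index 2 is normal

Yes, normal subgroup


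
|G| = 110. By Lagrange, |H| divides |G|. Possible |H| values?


Lagrange's theorem: |H| divides |G|
|G| = 110
Divisors of 110: 1, 2, 5, 10, 11, 22, 55, 110

Possible subgroup orders: {1, 2, 5, 10, 11, 22, 55, 110}


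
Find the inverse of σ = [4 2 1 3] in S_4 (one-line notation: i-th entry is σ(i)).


To find σ⁻¹, swap domain and range:
σ(1) = 4 → σ⁻¹(4) = 1
σ(2) = 2 → σ⁻¹(2) = 2
σ(3) = 1 → σ⁻¹(1) = 3
σ(4) = 3 → σ⁻¹(3) = 4

σ⁻¹ = [3 2 4 1]


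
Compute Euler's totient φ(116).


Factor n: 116 = 2^2 × 29
φ(n) = n · ∏(1 - 1/p) over distinct primes p | n
φ(116) = 116 · (1 - 1/2) · (1 - 1/29) = 56

φ(116) = 56


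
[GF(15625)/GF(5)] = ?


GF(15625) = GF(5^6), so the extension degree is 6

[GF(15625)/GF(5)] = 6


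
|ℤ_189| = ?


ℤ_n has n elements.

|ℤ_189| = 189


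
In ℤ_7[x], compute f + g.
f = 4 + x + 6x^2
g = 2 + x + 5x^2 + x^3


Add coefficients mod 7:
x^0: 4 + 2 = 6 (mod 7)
x^1: 1 + 1 = 2 (mod 7)
x^2: 6 + 5 = 4 (mod 7)
x^3: 0 + 1 = 1 (mod 7)
Result: 6 + 2x + 4x^2 + x^3

f + g = 6 + 2x + 4x^2 + x^3


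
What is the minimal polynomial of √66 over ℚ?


√66 satisfies x² - 66 = 0, irreducible over ℚ since 66 is squarefree

Minimal polynomial: x² - 66


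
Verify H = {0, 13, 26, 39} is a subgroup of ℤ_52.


Subgroup test for H = {0, 13, 26, 39} in (ℤ_52, +):
(1) 0 ∈ H? Yes
(2) Closure: for all a,b ∈ H, (a+b) mod 52 ∈ H? Yes
(3) Inverses: for all a ∈ H, -a mod 52 ∈ H? Yes

Yes, H is a subgroup of ℤ_52


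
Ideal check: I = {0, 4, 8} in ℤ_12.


Check ideal conditions for I = {0, 4, 8} in ℤ_12:
(1) I is an additive subgroup? Yes
(2) For r ∈ ℤ_12 and a ∈ I: r·a ∈ I? Yes

Yes, I is an ideal of ℤ_12


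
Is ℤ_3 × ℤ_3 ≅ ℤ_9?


Comparing ℤ_3 × ℤ_3 and ℤ_9:
gcd(3,3) = 3 ≠ 1. Max element order in ℤ_3×ℤ_3 is lcm(3,3) = 3 < 9, so it has no element of order 9

No, ℤ_3 × ℤ_3 ≇ ℤ_9


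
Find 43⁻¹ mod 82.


Use the extended Euclidean algorithm to write 1 = 43·s + 82·t; then s mod 82 is the inverse.
Euclidean algorithm:
  43 = 0·82 + 43
  82 = 1·43 + 39
  43 = 1·39 + 4
  39 = 9·4 + 3
  4 = 1·3 + 1
  3 = 3·1 + 0
gcd(43,82) = 1
Back-substitution gives: 43·(21) + 82·(-11) = 1
So 43⁻¹ ≡ 21 ≡ 21 (mod 82)
Check: 43 × 21 = 903 ≡ 1 (mod 82) ✓

43⁻¹ ≡ 21 (mod 82)


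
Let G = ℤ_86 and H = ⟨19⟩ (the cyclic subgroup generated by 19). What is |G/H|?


|⟨19⟩| = n / gcd(19, 86) = 86 / 1 = 86
H is normal (ℤ_86 is abelian).
|G/H| = |G| / |H| = 86 / 86 = 1

|G/H| = 1


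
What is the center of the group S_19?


Z(G) = {g ∈ G | gx = xg for all x ∈ G}
S_n is non-abelian for n ≥ 3; Z(S_19) is trivial

Z(S_19) = {e}


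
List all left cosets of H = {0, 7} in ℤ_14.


H = {0, 7}, |H| = 2
Number of cosets = |G|/|H| = 14/2 = 7
0 + H = {0, 7}
1 + H = {1, 8}
2 + H = {2, 9}
3 + H = {3, 10}
4 + H = {4, 11}
5 + H = {5, 12}
6 + H = {6, 13}

Cosets: 0+H={0,7}; 1+H={1,8}; 2+H={2,9}; 3+H={3,10}; 4+H={4,11}; 5+H={5,12}; 6+H={6,13}


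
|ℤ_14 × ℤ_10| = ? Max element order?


|ℤ_14 × ℤ_10| = 14 × 10 = 140
Max element order = lcm(14,10) = 70
Cyclic? No (gcd=2)

|ℤ_14×ℤ_10| = 140, max element order = 70


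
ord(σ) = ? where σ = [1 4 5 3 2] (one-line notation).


Cycle decomposition: (2 4 3 5)
Cycle lengths: 4
Order = lcm(4) = 4

ord(σ) = 4


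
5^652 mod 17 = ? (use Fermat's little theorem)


Fermat's little theorem: if p is prime and gcd(a,p)=1, then a^(p-1) ≡ 1 (mod p)
p = 17 is prime, gcd(5,17) = 1
Reduce exponent: 652 mod 16 = 12
So 5^652 ≡ 5^12 (mod 17)
5^12 mod 17 = 4

5^652 ≡ 4 (mod 17)


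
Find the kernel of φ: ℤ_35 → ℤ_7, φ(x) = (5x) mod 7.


Kernel = preimage of identity
ker(φ) = {x ∈ ℤ_35 : 5x ≡ 0 (mod 7)}. Since 7 | 35, φ is well-defined. The kernel is the cyclic subgroup ⟨7⟩ of ℤ_35 (order 5), i.e. {0, 7, 14, 21, 28}

ker(φ) = {0, 7, 14, 21, 28}


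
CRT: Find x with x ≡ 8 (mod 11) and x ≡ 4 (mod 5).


m₁ = 11, m₂ = 5, gcd = 1, so CRT applies. M = m₁·m₂ = 55
Let M₁ = M/m₁ = 5, M₂ = M/m₂ = 11
Find y₁ ≡ M₁⁻¹ (mod m₁): 5⁻¹ ≡ 9 (mod 11)
Find y₂ ≡ M₂⁻¹ (mod m₂): 11⁻¹ ≡ 1 (mod 5)
x = a₁·M₁·y₁ + a₂·M₂·y₂ = 8·5·9 + 4·11·1 = 404
Reduce mod 55: x ≡ 19
Check: 19 mod 11 = 8 ✓, 19 mod 5 = 4 ✓

x ≡ 19 (mod 55)


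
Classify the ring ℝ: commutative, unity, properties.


ℝ is a field: commutative, has unity, every nonzero element is a unit (hence an integral domain)
Commutative: Yes
Integral domain: Yes
Has unity: Yes

ℝ: Commutative=Yes, Unity=Yes


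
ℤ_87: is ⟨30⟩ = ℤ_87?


g generates ℤ_n iff gcd(g, n) = 1
gcd(30, 87) = 3
Since gcd = 3 ≠ 1, ⟨30⟩ has order 29 < 87, so 30 is not a generator.

No, 30 does not generate ℤ_87


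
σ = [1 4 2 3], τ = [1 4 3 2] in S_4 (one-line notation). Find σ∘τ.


σ∘τ: apply τ first, then σ
1 →τ 1 →σ 1
2 →τ 4 →σ 3
3 →τ 3 →σ 2
4 →τ 2 →σ 4

σ∘τ = [1 3 2 4]


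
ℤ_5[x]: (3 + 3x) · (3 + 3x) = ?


Expand and collect like terms; reduce coefficients mod 5:
x^0: 3·3 = 9 ≡ 4 (mod 5)
x^1: 3·3 + 3·3 = 18 ≡ 3 (mod 5)
x^2: 3·3 = 9 ≡ 4 (mod 5)
Result: 4 + 3x + 4x^2

f · g = 4 + 3x + 4x^2


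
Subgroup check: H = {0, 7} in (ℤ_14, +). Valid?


Subgroup test for H = {0, 7} in (ℤ_14, +):
(1) 0 ∈ H? Yes
(2) Closure: for all a,b ∈ H, (a+b) mod 14 ∈ H? Yes
(3) Inverses: for all a ∈ H, -a mod 14 ∈ H? Yes

Yes, H is a subgroup of ℤ_14


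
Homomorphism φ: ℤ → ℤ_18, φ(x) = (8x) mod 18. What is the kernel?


Kernel = preimage of identity
ker(φ) = {x ∈ ℤ : 8x ≡ 0 (mod 18)}. gcd(8,18) = 2, so 8x ≡ 0 (mod 18) ⟺ x ≡ 0 (mod 18/2 = 9). Hence ker(φ) = 9ℤ

ker(φ) = 9ℤ


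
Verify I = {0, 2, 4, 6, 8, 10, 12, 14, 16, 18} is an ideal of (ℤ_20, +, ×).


Check ideal conditions for I = {0, 2, 4, 6, 8, 10, 12, 14, 16, 18} in ℤ_20:
(1) I is an additive subgroup? Yes
(2) For r ∈ ℤ_20 and a ∈ I: r·a ∈ I? Yes

Yes, I is an ideal of ℤ_20


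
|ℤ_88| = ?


ℤ_n has n elements.

|ℤ_88| = 88


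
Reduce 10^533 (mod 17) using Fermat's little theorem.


Fermat's little theorem: if p is prime and gcd(a,p)=1, then a^(p-1) ≡ 1 (mod p)
p = 17 is prime, gcd(10,17) = 1
Reduce exponent: 533 mod 16 = 5
So 10^533 ≡ 10^5 (mod 17)
10^5 mod 17 = 6

10^533 ≡ 6 (mod 17)


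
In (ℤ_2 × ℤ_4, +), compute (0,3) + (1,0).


Operation: componentwise addition mod (2, 4)
(0,3) + (1,0) = ((a₁+b₁) mod 2, (a₂+b₂) mod 4) with a = (0,3), b = (1,0)

(0,3) + (1,0) = (1,3)


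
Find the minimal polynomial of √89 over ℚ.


√89 satisfies x² - 89 = 0, irreducible over ℚ since 89 is squarefree

Minimal polynomial: x² - 89


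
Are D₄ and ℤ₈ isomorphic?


Comparing D₄ and ℤ₈:
D₄ is non-abelian, ℤ₈ is abelian

No, D₄ ≇ ℤ₈


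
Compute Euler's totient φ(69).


Factor n: 69 = 3 × 23
φ(n) = n · ∏(1 - 1/p) over distinct primes p | n
φ(69) = 69 · (1 - 1/3) · (1 - 1/23) = 44

φ(69) = 44


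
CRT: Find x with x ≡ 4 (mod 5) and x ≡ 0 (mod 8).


m₁ = 5, m₂ = 8, gcd = 1, so CRT applies. M = m₁·m₂ = 40
Let M₁ = M/m₁ = 8, M₂ = M/m₂ = 5
Find y₁ ≡ M₁⁻¹ (mod m₁): 8⁻¹ ≡ 2 (mod 5)
Find y₂ ≡ M₂⁻¹ (mod m₂): 5⁻¹ ≡ 5 (mod 8)
x = a₁·M₁·y₁ + a₂·M₂·y₂ = 4·8·2 + 0·5·5 = 64
Reduce mod 40: x ≡ 24
Check: 24 mod 5 = 4 ✓, 24 mod 8 = 0 ✓

x ≡ 24 (mod 40)


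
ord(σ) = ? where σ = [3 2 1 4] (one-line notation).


Cycle decomposition: (1 3)
Cycle lengths: 2
Order = lcm(2) = 2

ord(σ) = 2


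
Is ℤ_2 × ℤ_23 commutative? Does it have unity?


Direct product ring; commutative with unity (1,1); but (1,0)·(0,1) = (0,0) gives zero divisors, so not an integral domain
Commutative: Yes
Integral domain: No
Has unity: Yes

ℤ_2 × ℤ_23: Commutative=Yes, Unity=Yes


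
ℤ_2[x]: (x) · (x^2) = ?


Expand and collect like terms; reduce coefficients mod 2:
x^0: 0·0 = 0 ≡ 0 (mod 2)
x^1: 0·0 + 1·0 = 0 ≡ 0 (mod 2)
x^2: 0·1 + 1·0 = 0 ≡ 0 (mod 2)
x^3: 1·1 = 1 ≡ 1 (mod 2)
Result: x^3

f · g = x^3


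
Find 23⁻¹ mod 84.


Use the extended Euclidean algorithm to write 1 = 23·s + 84·t; then s mod 84 is the inverse.
Euclidean algorithm:
  23 = 0·84 + 23
  84 = 3·23 + 15
  23 = 1·15 + 8
  15 = 1·8 + 7
  8 = 1·7 + 1
  7 = 7·1 + 0
gcd(23,84) = 1
Back-substitution gives: 23·(11) + 84·(-3) = 1
So 23⁻¹ ≡ 11 ≡ 11 (mod 84)
Check: 23 × 11 = 253 ≡ 1 (mod 84) ✓

23⁻¹ ≡ 11 (mod 84)


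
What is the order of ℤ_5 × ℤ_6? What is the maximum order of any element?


|ℤ_5 × ℤ_6| = 5 × 6 = 30
Max element order = lcm(5,6) = 30
Cyclic? Yes (gcd=1)

|ℤ_5×ℤ_6| = 30, max element order = 30


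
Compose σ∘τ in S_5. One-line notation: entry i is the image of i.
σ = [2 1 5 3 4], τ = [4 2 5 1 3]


σ∘τ: apply τ first, then σ
1 →τ 4 →σ 3
2 →τ 2 →σ 1
3 →τ 5 →σ 4
4 →τ 1 →σ 2
5 →τ 3 →σ 5

σ∘τ = [3 1 4 2 5]


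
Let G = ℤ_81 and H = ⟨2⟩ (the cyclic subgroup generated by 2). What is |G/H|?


|⟨2⟩| = n / gcd(2, 81) = 81 / 1 = 81
H is normal (ℤ_81 is abelian).
|G/H| = |G| / |H| = 81 / 81 = 1

|G/H| = 1


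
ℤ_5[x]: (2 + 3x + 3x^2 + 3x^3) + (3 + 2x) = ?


Add coefficients mod 5:
x^0: 2 + 3 = 0 (mod 5)
x^1: 3 + 2 = 0 (mod 5)
x^2: 3 + 0 = 3 (mod 5)
x^3: 3 + 0 = 3 (mod 5)
Result: 3x^2 + 3x^3

f + g = 3x^2 + 3x^3


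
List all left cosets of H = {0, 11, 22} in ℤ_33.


H = {0, 11, 22}, |H| = 3
Number of cosets = |G|/|H| = 33/3 = 11
0 + H = {0, 11, 22}
1 + H = {1, 12, 23}
2 + H = {2, 13, 24}
3 + H = {3, 14, 25}
4 + H = {4, 15, 26}
5 + H = {5, 16, 27}
6 + H = {6, 17, 28}
7 + H = {7, 18, 29}
8 + H = {8, 19, 30}
9 + H = {9, 20, 31}
10 + H = {10, 21, 32}

Cosets: 0+H={0,11,22}; 1+H={1,12,23}; 2+H={2,13,24}; 3+H={3,14,25}; 4+H={4,15,26}; 5+H={5,16,27}; 6+H={6,17,28}; 7+H={7,18,29}; 8+H={8,19,30}; 9+H={9,20,31}; 10+H={10,21,32}


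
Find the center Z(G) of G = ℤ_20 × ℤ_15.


Z(G) = {g ∈ G | gx = xg for all x ∈ G}
Direct product of abelian groups is abelian, so Z(G) = G

Z(ℤ_20 × ℤ_15) = ℤ_20 × ℤ_15


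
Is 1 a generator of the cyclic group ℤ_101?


g generates ℤ_n iff gcd(g, n) = 1
gcd(1, 101) = 1
Since gcd = 1, 1 is a generator.

Yes, 1 generates ℤ_101


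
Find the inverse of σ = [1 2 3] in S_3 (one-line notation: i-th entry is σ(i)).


To find σ⁻¹, swap domain and range:
σ(1) = 1 → σ⁻¹(1) = 1
σ(2) = 2 → σ⁻¹(2) = 2
σ(3) = 3 → σ⁻¹(3) = 3

σ⁻¹ = [1 2 3]


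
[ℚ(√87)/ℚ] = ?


√87 has minimal polynomial x² - 87 (irreducible over ℚ since 87 is squarefree)

[ℚ(√87)/ℚ] = 2


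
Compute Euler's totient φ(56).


Factor n: 56 = 2^3 × 7
φ(n) = n · ∏(1 - 1/p) over distinct primes p | n
φ(56) = 56 · (1 - 1/2) · (1 - 1/7) = 24

φ(56) = 24


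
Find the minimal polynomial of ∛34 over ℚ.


∛34 satisfies x³ - 34 = 0, irreducible over ℚ (no rational root; 34 is not a perfect cube)

Minimal polynomial: x³ - 34


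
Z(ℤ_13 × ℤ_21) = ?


Z(G) = {g ∈ G | gx = xg for all x ∈ G}
Direct product of abelian groups is abelian, so Z(G) = G

Z(ℤ_13 × ℤ_21) = ℤ_13 × ℤ_21


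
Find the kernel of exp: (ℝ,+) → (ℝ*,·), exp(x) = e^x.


Kernel = preimage of identity
ker(exp) = {x ∈ ℝ | e^x = 1} = {0}

ker(exp) = {0}


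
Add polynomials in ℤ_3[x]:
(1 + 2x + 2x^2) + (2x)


Add coefficients mod 3:
x^0: 1 + 0 = 1 (mod 3)
x^1: 2 + 2 = 1 (mod 3)
x^2: 2 + 0 = 2 (mod 3)
Result: 1 + x + 2x^2

f + g = 1 + x + 2x^2


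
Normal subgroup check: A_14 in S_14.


H = A_14 in S_14
A_14 has index 2 in S_14, and every subgroup of index 2 is normal

Yes, normal subgroup


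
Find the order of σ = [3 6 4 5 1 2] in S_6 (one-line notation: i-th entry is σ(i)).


Cycle decomposition: (1 3 4 5) (2 6)
Cycle lengths: 4, 2
Order = lcm(4, 2) = 4

ord(σ) = 4


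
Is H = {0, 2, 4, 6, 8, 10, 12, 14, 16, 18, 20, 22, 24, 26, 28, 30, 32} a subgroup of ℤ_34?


Subgroup test for H = {0, 2, 4, 6, 8, 10, 12, 14, 16, 18, 20, 22, 24, 26, 28, 30, 32} in (ℤ_34, +):
(1) 0 ∈ H? Yes
(2) Closure: for all a,b ∈ H, (a+b) mod 34 ∈ H? Yes
(3) Inverses: for all a ∈ H, -a mod 34 ∈ H? Yes

Yes, H is a subgroup of ℤ_34


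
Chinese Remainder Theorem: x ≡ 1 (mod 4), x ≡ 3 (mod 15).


m₁ = 4, m₂ = 15, gcd = 1, so CRT applies. M = m₁·m₂ = 60
Let M₁ = M/m₁ = 15, M₂ = M/m₂ = 4
Find y₁ ≡ M₁⁻¹ (mod m₁): 15⁻¹ ≡ 3 (mod 4)
Find y₂ ≡ M₂⁻¹ (mod m₂): 4⁻¹ ≡ 4 (mod 15)
x = a₁·M₁·y₁ + a₂·M₂·y₂ = 1·15·3 + 3·4·4 = 93
Reduce mod 60: x ≡ 33
Check: 33 mod 4 = 1 ✓, 33 mod 15 = 3 ✓

x ≡ 33 (mod 60)


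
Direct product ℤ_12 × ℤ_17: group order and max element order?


|ℤ_12 × ℤ_17| = 12 × 17 = 204
Max element order = lcm(12,17) = 204
Cyclic? Yes (gcd=1)

|ℤ_12×ℤ_17| = 204, max element order = 204


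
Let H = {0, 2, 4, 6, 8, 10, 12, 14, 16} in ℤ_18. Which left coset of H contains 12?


12 + H = {12 + h (mod 18) : h ∈ H}
12+0=12, 12+2=14, 12+4=16, 12+6=0, 12+8=2, 12+10=4, 12+12=6, 12+14=8, 12+16=10
12 + H = {0, 2, 4, 6, 8, 10, 12, 14, 16} = 0 + H

12 + H = {0, 2, 4, 6, 8, 10, 12, 14, 16}


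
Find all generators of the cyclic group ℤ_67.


g generates ℤ_n iff gcd(g,n) = 1
Prime factors of 67: 67
Generators are g ∈ {1,...,66} not divisible by any of these primes.
Generators: {1, 2, 3, 4, 5, 6, 7, 8, 9, 10, 11, 12, 13, 14, 15, 16, 17, 18, 19, 20, 21, 22, 23, 24, 25, 26, 27, 28, 29, 30, 31, 32, 33, 34, 35, 36, 37, 38, 39, 40, 41, 42, 43, 44, 45, 46, 47, 48, 49, 50, 51, 52, 53, 54, 55, 56, 57, 58, 59, 60, 61, 62, 63, 64, 65, 66}
Number of generators = φ(67) = 66

Generators of ℤ_67 = {1, 2, 3, 4, 5, 6, 7, 8, 9, 10, 11, 12, 13, 14, 15, 16, 17, 18, 19, 20, 21, 22, 23, 24, 25, 26, 27, 28, 29, 30, 31, 32, 33, 34, 35, 36, 37, 38, 39, 40, 41, 42, 43, 44, 45, 46, 47, 48, 49, 50, 51, 52, 53, 54, 55, 56, 57, 58, 59, 60, 61, 62, 63, 64, 65, 66}


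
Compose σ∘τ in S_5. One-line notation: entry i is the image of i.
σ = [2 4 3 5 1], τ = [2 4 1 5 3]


σ∘τ: apply τ first, then σ
1 →τ 2 →σ 4
2 →τ 4 →σ 5
3 →τ 1 →σ 2
4 →τ 5 →σ 1
5 →τ 3 →σ 3

σ∘τ = [4 5 2 1 3]


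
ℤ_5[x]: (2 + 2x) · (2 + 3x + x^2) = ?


Expand and collect like terms; reduce coefficients mod 5:
x^0: 2·2 = 4 ≡ 4 (mod 5)
x^1: 2·3 + 2·2 = 10 ≡ 0 (mod 5)
x^2: 2·1 + 2·3 = 8 ≡ 3 (mod 5)
x^3: 2·1 = 2 ≡ 2 (mod 5)
Result: 4 + 3x^2 + 2x^3

f · g = 4 + 3x^2 + 2x^3


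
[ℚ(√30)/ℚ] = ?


√30 has minimal polynomial x² - 30 (irreducible over ℚ since 30 is squarefree)

[ℚ(√30)/ℚ] = 2


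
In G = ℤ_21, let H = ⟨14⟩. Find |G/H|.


|⟨14⟩| = n / gcd(14, 21) = 21 / 7 = 3
H is normal (ℤ_21 is abelian).
|G/H| = |G| / |H| = 21 / 3 = 7

|G/H| = 7


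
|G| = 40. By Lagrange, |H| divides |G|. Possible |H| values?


Lagrange's theorem: |H| divides |G|
|G| = 40
Divisors of 40: 1, 2, 4, 5, 8, 10, 20, 40

Possible subgroup orders: {1, 2, 4, 5, 8, 10, 20, 40}


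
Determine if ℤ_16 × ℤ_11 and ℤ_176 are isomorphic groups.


Comparing ℤ_16 × ℤ_11 and ℤ_176:
gcd(16,11) = 1, so ℤ_16 × ℤ_11 ≅ ℤ_176 (CRT)

Yes, ℤ_16 × ℤ_11 ≅ ℤ_176


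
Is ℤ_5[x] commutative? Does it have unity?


ℤ_5 is a field (n prime), so ℤ_5[x] is a commutative integral domain with unity
Commutative: Yes
Integral domain: Yes
Has unity: Yes

ℤ_5[x]: Commutative=Yes, Unity=Yes


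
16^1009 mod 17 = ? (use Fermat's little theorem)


Fermat's little theorem: if p is prime and gcd(a,p)=1, then a^(p-1) ≡ 1 (mod p)
p = 17 is prime, gcd(16,17) = 1
Reduce exponent: 1009 mod 16 = 1
So 16^1009 ≡ 16^1 (mod 17)
16^1 mod 17 = 16

16^1009 ≡ 16 (mod 17)


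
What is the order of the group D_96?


|D_n| = 2n (n rotations and n reflections)
|D_96| = 2×96 = 192

|D_96| = 192


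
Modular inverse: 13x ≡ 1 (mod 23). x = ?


Use the extended Euclidean algorithm to write 1 = 13·s + 23·t; then s mod 23 is the inverse.
Euclidean algorithm:
  13 = 0·23 + 13
  23 = 1·13 + 10
  13 = 1·10 + 3
  10 = 3·3 + 1
  3 = 3·1 + 0
gcd(13,23) = 1
Back-substitution gives: 13·(-7) + 23·(4) = 1
So 13⁻¹ ≡ -7 ≡ 16 (mod 23)
Check: 13 × 16 = 208 ≡ 1 (mod 23) ✓

13⁻¹ ≡ 16 (mod 23)


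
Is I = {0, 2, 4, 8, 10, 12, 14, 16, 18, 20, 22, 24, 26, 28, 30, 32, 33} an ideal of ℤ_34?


Check ideal conditions for I = {0, 2, 4, 8, 10, 12, 14, 16, 18, 20, 22, 24, 26, 28, 30, 32, 33} in ℤ_34:
(1) I is an additive subgroup? No
(2) For r ∈ ℤ_34 and a ∈ I: r·a ∈ I? No  [counterexample: r=2, a=20, r·a mod 34 = 6 ∉ I]

No, I is not an ideal of ℤ_34


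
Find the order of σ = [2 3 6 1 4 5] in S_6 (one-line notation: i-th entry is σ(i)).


Cycle decomposition: (1 2 3 6 5 4)
Cycle lengths: 6
Order = lcm(6) = 6

ord(σ) = 6


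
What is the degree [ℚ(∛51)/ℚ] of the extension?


∛51 has minimal polynomial x³ - 51 (irreducible over ℚ since 51 is not a perfect cube)

[ℚ(∛51)/ℚ] = 3


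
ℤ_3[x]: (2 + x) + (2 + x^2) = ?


Add coefficients mod 3:
x^0: 2 + 2 = 1 (mod 3)
x^1: 1 + 0 = 1 (mod 3)
x^2: 0 + 1 = 1 (mod 3)
Result: 1 + x + x^2

f + g = 1 + x + x^2


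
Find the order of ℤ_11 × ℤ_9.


|A × B| = |A| · |B|
|ℤ_11 × ℤ_9| = 11 × 9 = 99

|ℤ_11 × ℤ_9| = 99


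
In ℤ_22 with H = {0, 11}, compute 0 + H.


0 + H = {0 + h (mod 22) : h ∈ H}
0+0=0, 0+11=11

0 + H = {0, 11}


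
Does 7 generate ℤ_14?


g generates ℤ_n iff gcd(g, n) = 1
gcd(7, 14) = 7
Since gcd = 7 ≠ 1, ⟨7⟩ has order 2 < 14, so 7 is not a generator.

No, 7 does not generate ℤ_14


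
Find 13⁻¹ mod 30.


Use the extended Euclidean algorithm to write 1 = 13·s + 30·t; then s mod 30 is the inverse.
Euclidean algorithm:
  13 = 0·30 + 13
  30 = 2·13 + 4
  13 = 3·4 + 1
  4 = 4·1 + 0
gcd(13,30) = 1
Back-substitution gives: 13·(7) + 30·(-3) = 1
So 13⁻¹ ≡ 7 ≡ 7 (mod 30)
Check: 13 × 7 = 91 ≡ 1 (mod 30) ✓

13⁻¹ ≡ 7 (mod 30)


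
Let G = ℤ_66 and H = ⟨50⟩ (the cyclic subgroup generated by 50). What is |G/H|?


|⟨50⟩| = n / gcd(50, 66) = 66 / 2 = 33
H is normal (ℤ_66 is abelian).
|G/H| = |G| / |H| = 66 / 33 = 2

|G/H| = 2


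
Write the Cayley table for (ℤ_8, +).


Elements: {0, 1, 2, 3, 4, 5, 6, 7}
Operation: addition mod 8
Entry (a, b) = (a + b) mod 8

Cayley table:
  | 0 | 1 | 2 | 3 | 4 | 5 | 6 | 7
0 | 0 | 1 | 2 | 3 | 4 | 5 | 6 | 7
1 | 1 | 2 | 3 | 4 | 5 | 6 | 7 | 0
2 | 2 | 3 | 4 | 5 | 6 | 7 | 0 | 1
3 | 3 | 4 | 5 | 6 | 7 | 0 | 1 | 2
4 | 4 | 5 | 6 | 7 | 0 | 1 | 2 | 3
5 | 5 | 6 | 7 | 0 | 1 | 2 | 3 | 4
6 | 6 | 7 | 0 | 1 | 2 | 3 | 4 | 5
7 | 7 | 0 | 1 | 2 | 3 | 4 | 5 | 6


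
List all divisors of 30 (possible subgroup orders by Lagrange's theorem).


Lagrange's theorem: |H| divides |G|
|G| = 30
Divisors of 30: 1, 2, 3, 5, 6, 10, 15, 30

Possible subgroup orders: {1, 2, 3, 5, 6, 10, 15, 30}


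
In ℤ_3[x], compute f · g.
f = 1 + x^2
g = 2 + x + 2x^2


Expand and collect like terms; reduce coefficients mod 3:
x^0: 1·2 = 2 ≡ 2 (mod 3)
x^1: 1·1 + 0·2 = 1 ≡ 1 (mod 3)
x^2: 1·2 + 0·1 + 1·2 = 4 ≡ 1 (mod 3)
x^3: 0·2 + 1·1 = 1 ≡ 1 (mod 3)
x^4: 1·2 = 2 ≡ 2 (mod 3)
Result: 2 + x + x^2 + x^3 + 2x^4

f · g = 2 + x + x^2 + x^3 + 2x^4


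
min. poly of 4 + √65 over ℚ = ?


Let α = 4 + √65. Then α - 4 = √65, so (α - 4)² = 65, giving α² - 8α - 49 = 0. Degree 2 and α ∉ ℚ, so this is the minimal polynomial.

Minimal polynomial: x² - 8x - 49


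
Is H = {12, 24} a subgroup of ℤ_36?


Subgroup test for H = {12, 24} in (ℤ_36, +):
(1) 0 ∈ H? No
(2) Closure: for all a,b ∈ H, (a+b) mod 36 ∈ H? No  [counterexample: 12 + 24 = 0 ∉ H]
(3) Inverses: for all a ∈ H, -a mod 36 ∈ H? Yes

No, H is not a subgroup of ℤ_36


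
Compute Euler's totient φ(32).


Factor n: 32 = 2^5
φ(n) = n · ∏(1 - 1/p) over distinct primes p | n
φ(32) = 32 · (1 - 1/2) = 16

φ(32) = 16


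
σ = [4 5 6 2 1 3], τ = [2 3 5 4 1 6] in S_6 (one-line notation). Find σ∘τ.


σ∘τ: apply τ first, then σ
1 →τ 2 →σ 5
2 →τ 3 →σ 6
3 →τ 5 →σ 1
4 →τ 4 →σ 2
5 →τ 1 →σ 4
6 →τ 6 →σ 3

σ∘τ = [5 6 1 2 4 3]


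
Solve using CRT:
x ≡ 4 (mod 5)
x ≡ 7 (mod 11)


m₁ = 5, m₂ = 11, gcd = 1, so CRT applies. M = m₁·m₂ = 55
Let M₁ = M/m₁ = 11, M₂ = M/m₂ = 5
Find y₁ ≡ M₁⁻¹ (mod m₁): 11⁻¹ ≡ 1 (mod 5)
Find y₂ ≡ M₂⁻¹ (mod m₂): 5⁻¹ ≡ 9 (mod 11)
x = a₁·M₁·y₁ + a₂·M₂·y₂ = 4·11·1 + 7·5·9 = 359
Reduce mod 55: x ≡ 29
Check: 29 mod 5 = 4 ✓, 29 mod 11 = 7 ✓

x ≡ 29 (mod 55)


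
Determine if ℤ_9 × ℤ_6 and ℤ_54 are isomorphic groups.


Comparing ℤ_9 × ℤ_6 and ℤ_54:
gcd(9,6) = 3 ≠ 1. Max element order in ℤ_9×ℤ_6 is lcm(9,6) = 18 < 54, so it has no element of order 54

No, ℤ_9 × ℤ_6 ≇ ℤ_54


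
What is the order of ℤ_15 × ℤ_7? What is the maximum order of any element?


|ℤ_15 × ℤ_7| = 15 × 7 = 105
Max element order = lcm(15,7) = 105
Cyclic? Yes (gcd=1)

|ℤ_15×ℤ_7| = 105, max element order = 105


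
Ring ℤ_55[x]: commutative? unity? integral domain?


ℤ_55 has zero divisors (5·11 ≡ 0), and these lift to constant zero divisors in ℤ_55[x]; so not an integral domain
Commutative: Yes
Integral domain: No
Has unity: Yes

ℤ_55[x]: Commutative=Yes, Unity=Yes


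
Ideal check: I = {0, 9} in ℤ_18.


Check ideal conditions for I = {0, 9} in ℤ_18:
(1) I is an additive subgroup? Yes
(2) For r ∈ ℤ_18 and a ∈ I: r·a ∈ I? Yes

Yes, I is an ideal of ℤ_18


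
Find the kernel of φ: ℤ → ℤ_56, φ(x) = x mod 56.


Kernel = preimage of identity
ker(φ) = {x ∈ ℤ : x ≡ 0 (mod 56)} = 56ℤ = {0, ±56, ±112, ...}

ker(φ) = 56ℤ


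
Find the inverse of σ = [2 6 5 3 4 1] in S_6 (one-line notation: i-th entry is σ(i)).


To find σ⁻¹, swap domain and range:
σ(1) = 2 → σ⁻¹(2) = 1
σ(2) = 6 → σ⁻¹(6) = 2
σ(3) = 5 → σ⁻¹(5) = 3
σ(4) = 3 → σ⁻¹(3) = 4
σ(5) = 4 → σ⁻¹(4) = 5
σ(6) = 1 → σ⁻¹(1) = 6

σ⁻¹ = [6 1 4 5 3 2]


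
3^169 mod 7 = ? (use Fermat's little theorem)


Fermat's little theorem: if p is prime and gcd(a,p)=1, then a^(p-1) ≡ 1 (mod p)
p = 7 is prime, gcd(3,7) = 1
Reduce exponent: 169 mod 6 = 1
So 3^169 ≡ 3^1 (mod 7)
3^1 mod 7 = 3

3^169 ≡ 3 (mod 7)


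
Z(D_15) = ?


Z(G) = {g ∈ G | gx = xg for all x ∈ G}
For odd n, Z(D_n) = {e}: no nontrivial rotation commutes with all reflections

Z(D_15) = {e}


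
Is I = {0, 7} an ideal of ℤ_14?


Check ideal conditions for I = {0, 7} in ℤ_14:
(1) I is an additive subgroup? Yes
(2) For r ∈ ℤ_14 and a ∈ I: r·a ∈ I? Yes

Yes, I is an ideal of ℤ_14


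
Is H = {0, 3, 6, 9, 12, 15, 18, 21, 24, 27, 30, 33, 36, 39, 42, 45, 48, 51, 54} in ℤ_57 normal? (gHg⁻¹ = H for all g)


H = {0, 3, 6, 9, 12, 15, 18, 21, 24, 27, 30, 33, 36, 39, 42, 45, 48, 51, 54} in ℤ_57
ℤ_57 is abelian; every subgroup of an abelian group is normal

Yes, normal subgroup


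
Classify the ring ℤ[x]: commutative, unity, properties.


Polynomial ring over ℤ (an integral domain) is a commutative integral domain with unity 1
Commutative: Yes
Integral domain: Yes
Has unity: Yes

ℤ[x]: Commutative=Yes, Unity=Yes


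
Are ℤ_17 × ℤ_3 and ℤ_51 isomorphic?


Comparing ℤ_17 × ℤ_3 and ℤ_51:
gcd(17,3) = 1, so ℤ_17 × ℤ_3 ≅ ℤ_51 (CRT)

Yes, ℤ_17 × ℤ_3 ≅ ℤ_51


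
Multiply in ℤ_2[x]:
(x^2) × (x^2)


Expand and collect like terms; reduce coefficients mod 2:
x^0: 0·0 = 0 ≡ 0 (mod 2)
x^1: 0·0 + 0·0 = 0 ≡ 0 (mod 2)
x^2: 0·1 + 0·0 + 1·0 = 0 ≡ 0 (mod 2)
x^3: 0·1 + 1·0 = 0 ≡ 0 (mod 2)
x^4: 1·1 = 1 ≡ 1 (mod 2)
Result: x^4

f · g = x^4


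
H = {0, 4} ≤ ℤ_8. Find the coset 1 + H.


1 + H = {1 + h (mod 8) : h ∈ H}
1+0=1, 1+4=5

1 + H = {1, 5}


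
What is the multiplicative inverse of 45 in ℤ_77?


Use the extended Euclidean algorithm to write 1 = 45·s + 77·t; then s mod 77 is the inverse.
Euclidean algorithm:
  45 = 0·77 + 45
  77 = 1·45 + 32
  45 = 1·32 + 13
  32 = 2·13 + 6
  13 = 2·6 + 1
  6 = 6·1 + 0
gcd(45,77) = 1
Back-substitution gives: 45·(12) + 77·(-7) = 1
So 45⁻¹ ≡ 12 ≡ 12 (mod 77)
Check: 45 × 12 = 540 ≡ 1 (mod 77) ✓

45⁻¹ ≡ 12 (mod 77)


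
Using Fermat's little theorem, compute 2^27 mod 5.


Fermat's little theorem: if p is prime and gcd(a,p)=1, then a^(p-1) ≡ 1 (mod p)
p = 5 is prime, gcd(2,5) = 1
Reduce exponent: 27 mod 4 = 3
So 2^27 ≡ 2^3 (mod 5)
2^3 mod 5 = 3

2^27 ≡ 3 (mod 5)


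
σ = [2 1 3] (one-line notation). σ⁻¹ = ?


To find σ⁻¹, swap domain and range:
σ(1) = 2 → σ⁻¹(2) = 1
σ(2) = 1 → σ⁻¹(1) = 2
σ(3) = 3 → σ⁻¹(3) = 3

σ⁻¹ = [2 1 3]


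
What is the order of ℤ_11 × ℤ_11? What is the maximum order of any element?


|ℤ_11 × ℤ_11| = 11 × 11 = 121
Max element order = lcm(11,11) = 11
Cyclic? No (gcd=11)

|ℤ_11×ℤ_11| = 121, max element order = 11


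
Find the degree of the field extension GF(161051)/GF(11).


GF(161051) = GF(11^5), so the extension degree is 5

[GF(161051)/GF(11)] = 5


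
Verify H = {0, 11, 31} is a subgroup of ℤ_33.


Subgroup test for H = {0, 11, 31} in (ℤ_33, +):
(1) 0 ∈ H? Yes
(2) Closure: for all a,b ∈ H, (a+b) mod 33 ∈ H? No  [counterexample: 11 + 11 = 22 ∉ H]
(3) Inverses: for all a ∈ H, -a mod 33 ∈ H? No

No, H is not a subgroup of ℤ_33


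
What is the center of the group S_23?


Z(G) = {g ∈ G | gx = xg for all x ∈ G}
S_n is non-abelian for n ≥ 3; Z(S_23) is trivial

Z(S_23) = {e}


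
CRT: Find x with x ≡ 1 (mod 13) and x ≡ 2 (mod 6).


m₁ = 13, m₂ = 6, gcd = 1, so CRT applies. M = m₁·m₂ = 78
Let M₁ = M/m₁ = 6, M₂ = M/m₂ = 13
Find y₁ ≡ M₁⁻¹ (mod m₁): 6⁻¹ ≡ 11 (mod 13)
Find y₂ ≡ M₂⁻¹ (mod m₂): 13⁻¹ ≡ 1 (mod 6)
x = a₁·M₁·y₁ + a₂·M₂·y₂ = 1·6·11 + 2·13·1 = 92
Reduce mod 78: x ≡ 14
Check: 14 mod 13 = 1 ✓, 14 mod 6 = 2 ✓

x ≡ 14 (mod 78)


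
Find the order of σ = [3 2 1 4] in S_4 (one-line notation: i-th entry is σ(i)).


Cycle decomposition: (1 3)
Cycle lengths: 2
Order = lcm(2) = 2

ord(σ) = 2


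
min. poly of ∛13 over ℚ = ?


∛13 satisfies x³ - 13 = 0, irreducible over ℚ (no rational root; 13 is not a perfect cube)

Minimal polynomial: x³ - 13


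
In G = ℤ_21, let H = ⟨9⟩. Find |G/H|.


|⟨9⟩| = n / gcd(9, 21) = 21 / 3 = 7
H is normal (ℤ_21 is abelian).
|G/H| = |G| / |H| = 21 / 7 = 3

|G/H| = 3


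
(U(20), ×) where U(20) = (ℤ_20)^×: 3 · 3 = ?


Operation: multiplication mod 20
3 · 3 = (a × b) mod 20 with a = 3, b = 3

3 · 3 = 9


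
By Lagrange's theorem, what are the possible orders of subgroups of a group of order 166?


Lagrange's theorem: |H| divides |G|
|G| = 166
Divisors of 166: 1, 2, 83, 166

Possible subgroup orders: {1, 2, 83, 166}


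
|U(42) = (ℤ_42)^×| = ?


U(n) is the group of units mod n; |U(n)| = φ(n)
|U(42)| = φ(42) = 12

|U(42) = (ℤ_42)^×| = 12


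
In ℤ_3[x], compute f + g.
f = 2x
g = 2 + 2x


Add coefficients mod 3:
x^0: 0 + 2 = 2 (mod 3)
x^1: 2 + 2 = 1 (mod 3)
Result: 2 + x

f + g = 2 + x


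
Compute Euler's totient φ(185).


Factor n: 185 = 5 × 37
φ(n) = n · ∏(1 - 1/p) over distinct primes p | n
φ(185) = 185 · (1 - 1/5) · (1 - 1/37) = 144

φ(185) = 144


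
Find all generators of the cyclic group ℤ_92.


g generates ℤ_n iff gcd(g,n) = 1
Prime factors of 92: 2, 23
Generators are g ∈ {1,...,91} not divisible by any of these primes.
Generators: {1, 3, 5, 7, 9, 11, 13, 15, 17, 19, 21, 25, 27, 29, 31, 33, 35, 37, 39, 41, 43, 45, 47, 49, 51, 53, 55, 57, 59, 61, 63, 65, 67, 71, 73, 75, 77, 79, 81, 83, 85, 87, 89, 91}
Number of generators = φ(92) = 44

Generators of ℤ_92 = {1, 3, 5, 7, 9, 11, 13, 15, 17, 19, 21, 25, 27, 29, 31, 33, 35, 37, 39, 41, 43, 45, 47, 49, 51, 53, 55, 57, 59, 61, 63, 65, 67, 71, 73, 75, 77, 79, 81, 83, 85, 87, 89, 91}


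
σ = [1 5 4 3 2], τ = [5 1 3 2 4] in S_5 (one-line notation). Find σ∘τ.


σ∘τ: apply τ first, then σ
1 →τ 5 →σ 2
2 →τ 1 →σ 1
3 →τ 3 →σ 4
4 →τ 2 →σ 5
5 →τ 4 →σ 3

σ∘τ = [2 1 4 5 3]


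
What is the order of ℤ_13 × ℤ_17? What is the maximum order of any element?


|ℤ_13 × ℤ_17| = 13 × 17 = 221
Max element order = lcm(13,17) = 221
Cyclic? Yes (gcd=1)

|ℤ_13×ℤ_17| = 221, max element order = 221


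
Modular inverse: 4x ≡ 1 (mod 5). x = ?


Use the extended Euclidean algorithm to write 1 = 4·s + 5·t; then s mod 5 is the inverse.
Euclidean algorithm:
  4 = 0·5 + 4
  5 = 1·4 + 1
  4 = 4·1 + 0
gcd(4,5) = 1
Back-substitution gives: 4·(-1) + 5·(1) = 1
So 4⁻¹ ≡ -1 ≡ 4 (mod 5)
Check: 4 × 4 = 16 ≡ 1 (mod 5) ✓

4⁻¹ ≡ 4 (mod 5)


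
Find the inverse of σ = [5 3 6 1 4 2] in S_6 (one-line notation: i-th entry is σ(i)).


To find σ⁻¹, swap domain and range:
σ(1) = 5 → σ⁻¹(5) = 1
σ(2) = 3 → σ⁻¹(3) = 2
σ(3) = 6 → σ⁻¹(6) = 3
σ(4) = 1 → σ⁻¹(1) = 4
σ(5) = 4 → σ⁻¹(4) = 5
σ(6) = 2 → σ⁻¹(2) = 6

σ⁻¹ = [4 6 2 5 1 3]


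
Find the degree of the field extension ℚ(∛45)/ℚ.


∛45 has minimal polynomial x³ - 45 (irreducible over ℚ since 45 is not a perfect cube)

[ℚ(∛45)/ℚ] = 3


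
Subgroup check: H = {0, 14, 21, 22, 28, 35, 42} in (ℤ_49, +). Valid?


Subgroup test for H = {0, 14, 21, 22, 28, 35, 42} in (ℤ_49, +):
(1) 0 ∈ H? Yes
(2) Closure: for all a,b ∈ H, (a+b) mod 49 ∈ H? No  [counterexample: 14 + 22 = 36 ∉ H]
(3) Inverses: for all a ∈ H, -a mod 49 ∈ H? No

No, H is not a subgroup of ℤ_49


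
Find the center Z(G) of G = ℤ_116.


Z(G) = {g ∈ G | gx = xg for all x ∈ G}
ℤ_116 is abelian, so Z(G) = G

Z(ℤ_116) = ℤ_116


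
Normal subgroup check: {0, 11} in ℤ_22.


H = {0, 11} in ℤ_22
ℤ_22 is abelian; every subgroup of an abelian group is normal

Yes, normal subgroup


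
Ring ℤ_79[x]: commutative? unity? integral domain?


ℤ_79 is a field (n prime), so ℤ_79[x] is a commutative integral domain with unity
Commutative: Yes
Integral domain: Yes
Has unity: Yes

ℤ_79[x]: Commutative=Yes, Unity=Yes
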